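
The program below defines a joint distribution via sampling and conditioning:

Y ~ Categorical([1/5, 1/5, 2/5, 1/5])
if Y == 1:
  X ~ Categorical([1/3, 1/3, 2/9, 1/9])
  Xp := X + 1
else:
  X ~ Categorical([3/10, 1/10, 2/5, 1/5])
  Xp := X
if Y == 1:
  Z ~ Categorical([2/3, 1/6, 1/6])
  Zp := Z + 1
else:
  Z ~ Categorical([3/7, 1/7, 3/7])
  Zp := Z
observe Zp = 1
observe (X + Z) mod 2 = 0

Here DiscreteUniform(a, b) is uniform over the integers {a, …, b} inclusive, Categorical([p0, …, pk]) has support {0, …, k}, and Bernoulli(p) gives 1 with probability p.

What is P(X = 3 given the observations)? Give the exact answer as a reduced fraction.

P(X = 3 | obs) = 27/128

Enumerate traces; 8 have nonzero weight after conditioning:
  (Y=0, X=1, Z=1) weight 1/350
  (Y=0, X=3, Z=1) weight 1/175
  (Y=1, X=0, Z=0) weight 2/45
  (Y=1, X=2, Z=0) weight 4/135
  (Y=2, X=1, Z=1) weight 1/175
  (Y=2, X=3, Z=1) weight 2/175
  (Y=3, X=1, Z=1) weight 1/350
  (Y=3, X=3, Z=1) weight 1/175
Group by X:
  weight(X=0) = 2/45
  weight(X=1) = 2/175
  weight(X=2) = 4/135
  weight(X=3) = 4/175
Total weight = 2/45 + 2/175 + 4/135 + 4/175 = 512/4725
P(X=0 | obs) = 2/45 / 512/4725 = 105/256
P(X=1 | obs) = 2/175 / 512/4725 = 27/256
P(X=2 | obs) = 4/135 / 512/4725 = 35/128
P(X=3 | obs) = 4/175 / 512/4725 = 27/128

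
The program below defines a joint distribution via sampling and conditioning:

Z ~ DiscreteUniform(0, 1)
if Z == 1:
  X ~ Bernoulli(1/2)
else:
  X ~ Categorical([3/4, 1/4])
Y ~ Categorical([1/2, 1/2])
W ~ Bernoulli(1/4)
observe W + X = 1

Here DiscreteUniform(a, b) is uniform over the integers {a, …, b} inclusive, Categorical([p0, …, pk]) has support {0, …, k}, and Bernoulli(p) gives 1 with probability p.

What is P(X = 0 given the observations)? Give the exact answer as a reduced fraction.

P(X = 0 | obs) = 5/14

Enumerate traces; 8 have nonzero weight after conditioning:
  (Z=0, X=0, Y=0, W=1) weight 3/64
  (Z=0, X=0, Y=1, W=1) weight 3/64
  (Z=0, X=1, Y=0, W=0) weight 3/64
  (Z=0, X=1, Y=1, W=0) weight 3/64
  (Z=1, X=0, Y=0, W=1) weight 1/32
  (Z=1, X=0, Y=1, W=1) weight 1/32
  (Z=1, X=1, Y=0, W=0) weight 3/32
  (Z=1, X=1, Y=1, W=0) weight 3/32
Group by X:
  weight(X=0) = 5/32
  weight(X=1) = 9/32
Total weight = 5/32 + 9/32 = 7/16
P(X=0 | obs) = 5/32 / 7/16 = 5/14
P(X=1 | obs) = 9/32 / 7/16 = 9/14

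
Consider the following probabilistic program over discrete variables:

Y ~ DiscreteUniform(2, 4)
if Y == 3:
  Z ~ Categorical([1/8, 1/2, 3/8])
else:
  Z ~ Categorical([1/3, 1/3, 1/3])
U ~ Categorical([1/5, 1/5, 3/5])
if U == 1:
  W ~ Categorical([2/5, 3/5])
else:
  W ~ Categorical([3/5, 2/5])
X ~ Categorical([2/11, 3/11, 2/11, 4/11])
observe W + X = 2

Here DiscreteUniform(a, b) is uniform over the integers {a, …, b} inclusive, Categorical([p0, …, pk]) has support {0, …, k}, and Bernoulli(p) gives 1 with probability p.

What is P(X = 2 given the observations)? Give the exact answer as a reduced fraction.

P(X = 2 | obs) = 28/61

Enumerate traces; 54 have nonzero weight after conditioning:
  (Y=2, Z=0, U=0, W=0, X=2) weight 2/825
  (Y=2, Z=0, U=0, W=1, X=1) weight 2/825
  (Y=2, Z=0, U=1, W=0, X=2) weight 4/2475
  (Y=2, Z=0, U=1, W=1, X=1) weight 1/275
  (Y=2, Z=0, U=2, W=0, X=2) weight 2/275
  (Y=2, Z=0, U=2, W=1, X=1) weight 2/275
  (Y=2, Z=1, U=0, W=0, X=2) weight 2/825
  (Y=2, Z=1, U=0, W=1, X=1) weight 2/825
  … 46 more
Group by X:
  weight(X=1) = 3/25
  weight(X=2) = 28/275
Total weight = 3/25 + 28/275 = 61/275
P(X=1 | obs) = 3/25 / 61/275 = 33/61
P(X=2 | obs) = 28/275 / 61/275 = 28/61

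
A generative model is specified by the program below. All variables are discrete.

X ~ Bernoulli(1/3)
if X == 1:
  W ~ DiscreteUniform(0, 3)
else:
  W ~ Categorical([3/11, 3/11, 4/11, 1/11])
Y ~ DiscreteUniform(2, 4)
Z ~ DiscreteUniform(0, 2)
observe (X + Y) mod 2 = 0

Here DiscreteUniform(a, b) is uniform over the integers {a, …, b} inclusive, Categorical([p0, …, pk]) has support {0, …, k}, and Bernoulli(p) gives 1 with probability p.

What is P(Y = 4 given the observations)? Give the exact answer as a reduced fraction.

P(Y = 4 | obs) = 2/5

Enumerate traces; 36 have nonzero weight after conditioning:
  (X=0, W=0, Y=2, Z=0) weight 2/99
  (X=0, W=0, Y=2, Z=1) weight 2/99
  (X=0, W=0, Y=2, Z=2) weight 2/99
  (X=0, W=0, Y=4, Z=0) weight 2/99
  (X=0, W=0, Y=4, Z=1) weight 2/99
  (X=0, W=0, Y=4, Z=2) weight 2/99
  (X=0, W=1, Y=2, Z=0) weight 2/99
  (X=0, W=1, Y=2, Z=1) weight 2/99
  (X=1, W=0, Y=3, Z=0) weight 1/108
  … 27 more
Group by Y:
  weight(Y=2) = 2/9
  weight(Y=3) = 1/9
  weight(Y=4) = 2/9
Total weight = 2/9 + 1/9 + 2/9 = 5/9
P(Y=2 | obs) = 2/9 / 5/9 = 2/5
P(Y=3 | obs) = 1/9 / 5/9 = 1/5
P(Y=4 | obs) = 2/9 / 5/9 = 2/5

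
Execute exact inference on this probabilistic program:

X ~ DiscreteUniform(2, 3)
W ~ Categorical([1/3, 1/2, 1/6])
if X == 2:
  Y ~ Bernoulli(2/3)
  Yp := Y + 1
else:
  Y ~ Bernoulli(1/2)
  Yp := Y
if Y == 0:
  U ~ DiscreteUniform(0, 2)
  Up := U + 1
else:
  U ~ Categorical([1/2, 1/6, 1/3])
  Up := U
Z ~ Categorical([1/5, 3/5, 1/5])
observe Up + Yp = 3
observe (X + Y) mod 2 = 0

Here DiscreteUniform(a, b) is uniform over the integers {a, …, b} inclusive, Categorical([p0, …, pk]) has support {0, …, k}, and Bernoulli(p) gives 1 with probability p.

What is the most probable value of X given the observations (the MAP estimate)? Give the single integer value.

Enumerate traces; 18 have nonzero weight after conditioning:
  (X=2, W=0, Y=0, U=1, Z=0) weight 1/270
  (X=2, W=0, Y=0, U=1, Z=1) weight 1/90
  (X=2, W=0, Y=0, U=1, Z=2) weight 1/270
  (X=2, W=1, Y=0, U=1, Z=0) weight 1/180
  (X=2, W=1, Y=0, U=1, Z=1) weight 1/60
  (X=2, W=1, Y=0, U=1, Z=2) weight 1/180
  (X=2, W=2, Y=0, U=1, Z=0) weight 1/540
  (X=2, W=2, Y=0, U=1, Z=1) weight 1/180
  (X=3, W=0, Y=1, U=2, Z=0) weight 1/180
  … 9 more
Group by X:
  weight(X=2) = 1/18
  weight(X=3) = 1/12
Total weight = 1/18 + 1/12 = 5/36
P(X=2 | obs) = 1/18 / 5/36 = 2/5
P(X=3 | obs) = 1/12 / 5/36 = 3/5
argmax = 3

argmax_v P(X = v | obs) = 3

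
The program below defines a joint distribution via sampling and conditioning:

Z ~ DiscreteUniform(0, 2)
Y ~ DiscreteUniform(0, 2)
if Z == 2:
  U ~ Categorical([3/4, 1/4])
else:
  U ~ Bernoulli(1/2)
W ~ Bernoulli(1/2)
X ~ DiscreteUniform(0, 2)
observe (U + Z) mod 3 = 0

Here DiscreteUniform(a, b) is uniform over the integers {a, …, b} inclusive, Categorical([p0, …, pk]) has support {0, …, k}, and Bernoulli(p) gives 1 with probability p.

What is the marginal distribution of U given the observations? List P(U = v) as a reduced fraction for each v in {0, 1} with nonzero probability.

P(U=0) = 2/3, P(U=1) = 1/3

Enumerate traces; 36 have nonzero weight after conditioning:
  (Z=0, Y=0, U=0, W=0, X=0) weight 1/108
  (Z=0, Y=0, U=0, W=0, X=1) weight 1/108
  (Z=0, Y=0, U=0, W=0, X=2) weight 1/108
  (Z=0, Y=0, U=0, W=1, X=0) weight 1/108
  (Z=0, Y=0, U=0, W=1, X=1) weight 1/108
  (Z=0, Y=0, U=0, W=1, X=2) weight 1/108
  (Z=0, Y=1, U=0, W=0, X=0) weight 1/108
  (Z=0, Y=1, U=0, W=0, X=1) weight 1/108
  (Z=2, Y=0, U=1, W=0, X=0) weight 1/216
  … 27 more
Group by U:
  weight(U=0) = 1/6
  weight(U=1) = 1/12
Total weight = 1/6 + 1/12 = 1/4
P(U=0 | obs) = 1/6 / 1/4 = 2/3
P(U=1 | obs) = 1/12 / 1/4 = 1/3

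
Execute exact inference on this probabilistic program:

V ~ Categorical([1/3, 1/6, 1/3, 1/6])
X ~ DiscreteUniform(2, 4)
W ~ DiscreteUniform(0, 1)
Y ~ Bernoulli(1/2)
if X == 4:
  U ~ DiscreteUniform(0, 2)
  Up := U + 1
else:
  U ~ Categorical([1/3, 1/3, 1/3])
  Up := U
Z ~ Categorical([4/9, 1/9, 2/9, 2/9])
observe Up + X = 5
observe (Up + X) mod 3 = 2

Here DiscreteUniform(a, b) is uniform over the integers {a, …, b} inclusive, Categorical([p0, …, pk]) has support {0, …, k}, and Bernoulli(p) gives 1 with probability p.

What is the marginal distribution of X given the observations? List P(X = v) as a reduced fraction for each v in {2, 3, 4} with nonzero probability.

P(X=3) = 1/2, P(X=4) = 1/2

Enumerate traces; 128 have nonzero weight after conditioning:
  (V=0, X=3, W=0, Y=0, U=2, Z=0) weight 1/243
  (V=0, X=3, W=0, Y=0, U=2, Z=1) weight 1/972
  (V=0, X=3, W=0, Y=0, U=2, Z=2) weight 1/486
  (V=0, X=3, W=0, Y=0, U=2, Z=3) weight 1/486
  (V=0, X=3, W=0, Y=1, U=2, Z=0) weight 1/243
  (V=0, X=3, W=0, Y=1, U=2, Z=1) weight 1/972
  (V=0, X=3, W=0, Y=1, U=2, Z=2) weight 1/486
  (V=0, X=3, W=0, Y=1, U=2, Z=3) weight 1/486
  (V=0, X=4, W=0, Y=0, U=0, Z=0) weight 1/243
  … 119 more
Group by X:
  weight(X=3) = 1/9
  weight(X=4) = 1/9
Total weight = 1/9 + 1/9 = 2/9
P(X=3 | obs) = 1/9 / 2/9 = 1/2
P(X=4 | obs) = 1/9 / 2/9 = 1/2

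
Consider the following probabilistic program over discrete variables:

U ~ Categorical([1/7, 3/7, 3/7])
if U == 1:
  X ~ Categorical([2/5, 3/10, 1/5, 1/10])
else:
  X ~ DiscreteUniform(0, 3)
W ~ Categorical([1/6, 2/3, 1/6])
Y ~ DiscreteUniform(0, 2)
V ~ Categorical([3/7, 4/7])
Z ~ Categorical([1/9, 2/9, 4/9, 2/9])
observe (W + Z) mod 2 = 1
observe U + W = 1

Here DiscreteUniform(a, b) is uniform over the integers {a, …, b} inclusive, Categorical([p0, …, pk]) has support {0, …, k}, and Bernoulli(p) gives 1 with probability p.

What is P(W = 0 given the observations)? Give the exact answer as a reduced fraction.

P(W = 0 | obs) = 3/8

Enumerate traces; 96 have nonzero weight after conditioning:
  (U=0, X=0, W=1, Y=0, V=0, Z=0) weight 1/2646
  (U=0, X=0, W=1, Y=0, V=0, Z=2) weight 2/1323
  (U=0, X=0, W=1, Y=0, V=1, Z=0) weight 2/3969
  (U=0, X=0, W=1, Y=0, V=1, Z=2) weight 8/3969
  (U=0, X=0, W=1, Y=1, V=0, Z=0) weight 1/2646
  (U=0, X=0, W=1, Y=1, V=0, Z=2) weight 2/1323
  (U=0, X=0, W=1, Y=1, V=1, Z=0) weight 2/3969
  (U=0, X=0, W=1, Y=1, V=1, Z=2) weight 8/3969
  (U=1, X=0, W=0, Y=0, V=0, Z=1) weight 2/2205
  … 87 more
Group by W:
  weight(W=0) = 2/63
  weight(W=1) = 10/189
Total weight = 2/63 + 10/189 = 16/189
P(W=0 | obs) = 2/63 / 16/189 = 3/8
P(W=1 | obs) = 10/189 / 16/189 = 5/8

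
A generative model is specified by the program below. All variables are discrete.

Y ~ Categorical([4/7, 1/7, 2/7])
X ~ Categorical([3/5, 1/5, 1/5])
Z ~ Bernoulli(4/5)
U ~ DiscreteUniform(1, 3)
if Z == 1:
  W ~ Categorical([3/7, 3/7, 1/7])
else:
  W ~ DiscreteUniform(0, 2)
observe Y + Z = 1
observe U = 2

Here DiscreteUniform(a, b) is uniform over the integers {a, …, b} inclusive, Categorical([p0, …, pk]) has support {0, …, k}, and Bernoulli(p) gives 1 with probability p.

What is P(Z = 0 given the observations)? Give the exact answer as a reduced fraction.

Enumerate traces; 18 have nonzero weight after conditioning:
  (Y=0, X=0, Z=1, U=2, W=0) weight 48/1225
  (Y=0, X=0, Z=1, U=2, W=1) weight 48/1225
  (Y=0, X=0, Z=1, U=2, W=2) weight 16/1225
  (Y=0, X=1, Z=1, U=2, W=0) weight 16/1225
  (Y=0, X=1, Z=1, U=2, W=1) weight 16/1225
  (Y=0, X=1, Z=1, U=2, W=2) weight 16/3675
  (Y=0, X=2, Z=1, U=2, W=0) weight 16/1225
  (Y=0, X=2, Z=1, U=2, W=1) weight 16/1225
  (Y=1, X=0, Z=0, U=2, W=0) weight 1/525
  … 9 more
Group by Z:
  weight(Z=0) = 1/105
  weight(Z=1) = 16/105
Total weight = 1/105 + 16/105 = 17/105
P(Z=0 | obs) = 1/105 / 17/105 = 1/17
P(Z=1 | obs) = 16/105 / 17/105 = 16/17

P(Z = 0 | obs) = 1/17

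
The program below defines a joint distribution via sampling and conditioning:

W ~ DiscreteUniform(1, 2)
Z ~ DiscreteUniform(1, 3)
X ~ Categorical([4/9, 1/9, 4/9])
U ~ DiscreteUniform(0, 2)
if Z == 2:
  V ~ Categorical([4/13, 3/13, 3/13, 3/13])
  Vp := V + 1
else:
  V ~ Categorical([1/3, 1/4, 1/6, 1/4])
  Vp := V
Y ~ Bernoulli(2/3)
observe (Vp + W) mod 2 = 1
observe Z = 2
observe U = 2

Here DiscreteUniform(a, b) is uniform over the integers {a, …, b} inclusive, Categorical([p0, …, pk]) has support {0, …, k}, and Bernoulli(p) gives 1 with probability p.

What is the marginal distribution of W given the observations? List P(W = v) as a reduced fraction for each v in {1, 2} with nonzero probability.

Enumerate traces; 24 have nonzero weight after conditioning:
  (W=1, Z=2, X=0, U=2, V=1, Y=0) weight 2/1053
  (W=1, Z=2, X=0, U=2, V=1, Y=1) weight 4/1053
  (W=1, Z=2, X=0, U=2, V=3, Y=0) weight 2/1053
  (W=1, Z=2, X=0, U=2, V=3, Y=1) weight 4/1053
  (W=1, Z=2, X=1, U=2, V=1, Y=0) weight 1/2106
  (W=1, Z=2, X=1, U=2, V=1, Y=1) weight 1/1053
  (W=1, Z=2, X=1, U=2, V=3, Y=0) weight 1/2106
  (W=1, Z=2, X=1, U=2, V=3, Y=1) weight 1/1053
  (W=2, Z=2, X=0, U=2, V=0, Y=0) weight 8/3159
  … 15 more
Group by W:
  weight(W=1) = 1/39
  weight(W=2) = 7/234
Total weight = 1/39 + 7/234 = 1/18
P(W=1 | obs) = 1/39 / 1/18 = 6/13
P(W=2 | obs) = 7/234 / 1/18 = 7/13

P(W=1) = 6/13, P(W=2) = 7/13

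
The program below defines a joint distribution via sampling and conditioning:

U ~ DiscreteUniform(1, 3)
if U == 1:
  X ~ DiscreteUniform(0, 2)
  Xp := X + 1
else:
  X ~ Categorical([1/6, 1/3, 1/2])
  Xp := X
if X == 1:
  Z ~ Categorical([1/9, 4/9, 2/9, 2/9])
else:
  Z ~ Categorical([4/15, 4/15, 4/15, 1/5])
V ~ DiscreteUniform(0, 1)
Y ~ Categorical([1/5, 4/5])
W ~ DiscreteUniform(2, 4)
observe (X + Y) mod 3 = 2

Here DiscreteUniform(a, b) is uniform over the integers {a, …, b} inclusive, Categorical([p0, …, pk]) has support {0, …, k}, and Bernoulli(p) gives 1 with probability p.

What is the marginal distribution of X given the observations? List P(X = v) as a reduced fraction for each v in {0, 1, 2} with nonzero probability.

Enumerate traces; 144 have nonzero weight after conditioning:
  (U=1, X=1, Z=0, V=0, Y=1, W=2) weight 2/1215
  (U=1, X=1, Z=0, V=0, Y=1, W=3) weight 2/1215
  (U=1, X=1, Z=0, V=0, Y=1, W=4) weight 2/1215
  (U=1, X=1, Z=0, V=1, Y=1, W=2) weight 2/1215
  (U=1, X=1, Z=0, V=1, Y=1, W=3) weight 2/1215
  (U=1, X=1, Z=0, V=1, Y=1, W=4) weight 2/1215
  (U=1, X=1, Z=1, V=0, Y=1, W=2) weight 8/1215
  (U=1, X=1, Z=1, V=0, Y=1, W=3) weight 8/1215
  (U=1, X=2, Z=0, V=0, Y=0, W=2) weight 2/2025
  … 135 more
Group by X:
  weight(X=1) = 4/15
  weight(X=2) = 4/45
Total weight = 4/15 + 4/45 = 16/45
P(X=1 | obs) = 4/15 / 16/45 = 3/4
P(X=2 | obs) = 4/45 / 16/45 = 1/4

P(X=1) = 3/4, P(X=2) = 1/4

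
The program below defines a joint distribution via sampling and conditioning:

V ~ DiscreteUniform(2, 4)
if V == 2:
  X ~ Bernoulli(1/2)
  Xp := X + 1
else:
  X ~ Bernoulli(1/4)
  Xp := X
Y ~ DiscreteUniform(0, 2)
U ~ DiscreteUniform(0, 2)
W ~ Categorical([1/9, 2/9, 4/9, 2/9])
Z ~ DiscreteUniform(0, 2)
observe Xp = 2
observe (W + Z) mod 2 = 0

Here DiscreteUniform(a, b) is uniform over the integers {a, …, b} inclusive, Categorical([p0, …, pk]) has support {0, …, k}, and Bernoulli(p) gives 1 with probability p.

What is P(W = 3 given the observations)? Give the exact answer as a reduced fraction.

Enumerate traces; 54 have nonzero weight after conditioning:
  (V=2, X=1, Y=0, U=0, W=0, Z=0) weight 1/1458
  (V=2, X=1, Y=0, U=0, W=0, Z=2) weight 1/1458
  (V=2, X=1, Y=0, U=0, W=1, Z=1) weight 1/729
  (V=2, X=1, Y=0, U=0, W=2, Z=0) weight 2/729
  (V=2, X=1, Y=0, U=0, W=2, Z=2) weight 2/729
  (V=2, X=1, Y=0, U=0, W=3, Z=1) weight 1/729
  (V=2, X=1, Y=0, U=1, W=0, Z=0) weight 1/1458
  (V=2, X=1, Y=0, U=1, W=0, Z=2) weight 1/1458
  … 46 more
Group by W:
  weight(W=0) = 1/81
  weight(W=1) = 1/81
  weight(W=2) = 4/81
  weight(W=3) = 1/81
Total weight = 1/81 + 1/81 + 4/81 + 1/81 = 7/81
P(W=0 | obs) = 1/81 / 7/81 = 1/7
P(W=1 | obs) = 1/81 / 7/81 = 1/7
P(W=2 | obs) = 4/81 / 7/81 = 4/7
P(W=3 | obs) = 1/81 / 7/81 = 1/7

P(W = 3 | obs) = 1/7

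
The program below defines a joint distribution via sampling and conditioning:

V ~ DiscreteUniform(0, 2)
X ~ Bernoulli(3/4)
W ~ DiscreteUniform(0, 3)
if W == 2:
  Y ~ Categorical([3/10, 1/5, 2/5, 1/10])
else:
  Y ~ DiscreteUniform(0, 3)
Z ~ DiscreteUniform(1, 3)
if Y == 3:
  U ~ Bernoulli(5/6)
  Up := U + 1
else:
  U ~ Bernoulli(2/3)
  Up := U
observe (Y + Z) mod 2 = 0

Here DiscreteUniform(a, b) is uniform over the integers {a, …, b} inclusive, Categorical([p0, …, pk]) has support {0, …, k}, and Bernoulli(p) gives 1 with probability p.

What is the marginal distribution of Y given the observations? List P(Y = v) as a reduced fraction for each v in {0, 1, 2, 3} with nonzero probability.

Enumerate traces; 288 have nonzero weight after conditioning:
  (V=0, X=0, W=0, Y=0, Z=2, U=0) weight 1/1728
  (V=0, X=0, W=0, Y=0, Z=2, U=1) weight 1/864
  (V=0, X=0, W=0, Y=1, Z=1, U=0) weight 1/1728
  (V=0, X=0, W=0, Y=1, Z=1, U=1) weight 1/864
  (V=0, X=0, W=0, Y=1, Z=3, U=0) weight 1/1728
  (V=0, X=0, W=0, Y=1, Z=3, U=1) weight 1/864
  (V=0, X=0, W=0, Y=2, Z=2, U=0) weight 1/1728
  (V=0, X=0, W=0, Y=2, Z=2, U=1) weight 1/864
  (V=0, X=0, W=0, Y=3, Z=1, U=0) weight 1/3456
  … 279 more
Group by Y:
  weight(Y=0) = 7/80
  weight(Y=1) = 19/120
  weight(Y=2) = 23/240
  weight(Y=3) = 17/120
Total weight = 7/80 + 19/120 + 23/240 + 17/120 = 29/60
P(Y=0 | obs) = 7/80 / 29/60 = 21/116
P(Y=1 | obs) = 19/120 / 29/60 = 19/58
P(Y=2 | obs) = 23/240 / 29/60 = 23/116
P(Y=3 | obs) = 17/120 / 29/60 = 17/58

P(Y=0) = 21/116, P(Y=1) = 19/58, P(Y=2) = 23/116, P(Y=3) = 17/58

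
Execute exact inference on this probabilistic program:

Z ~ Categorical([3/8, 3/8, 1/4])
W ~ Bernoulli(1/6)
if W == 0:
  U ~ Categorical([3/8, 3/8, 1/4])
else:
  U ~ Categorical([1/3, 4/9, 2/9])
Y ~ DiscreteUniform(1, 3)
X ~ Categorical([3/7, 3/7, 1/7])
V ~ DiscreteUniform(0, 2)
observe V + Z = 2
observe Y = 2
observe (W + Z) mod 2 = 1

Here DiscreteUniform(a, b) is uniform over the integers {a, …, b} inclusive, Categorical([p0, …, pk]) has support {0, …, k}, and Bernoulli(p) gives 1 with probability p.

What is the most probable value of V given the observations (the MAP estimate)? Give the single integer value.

argmax_v P(V = v | obs) = 1

Enumerate traces; 27 have nonzero weight after conditioning:
  (Z=0, W=1, U=0, Y=2, X=0, V=2) weight 1/1008
  (Z=0, W=1, U=0, Y=2, X=1, V=2) weight 1/1008
  (Z=0, W=1, U=0, Y=2, X=2, V=2) weight 1/3024
  (Z=0, W=1, U=1, Y=2, X=0, V=2) weight 1/756
  (Z=0, W=1, U=1, Y=2, X=1, V=2) weight 1/756
  (Z=0, W=1, U=1, Y=2, X=2, V=2) weight 1/2268
  (Z=0, W=1, U=2, Y=2, X=0, V=2) weight 1/1512
  (Z=0, W=1, U=2, Y=2, X=1, V=2) weight 1/1512
  (Z=1, W=0, U=0, Y=2, X=0, V=1) weight 5/896
  (Z=2, W=1, U=0, Y=2, X=0, V=0) weight 1/1512
  … 17 more
Group by V:
  weight(V=0) = 1/216
  weight(V=1) = 5/144
  weight(V=2) = 1/144
Total weight = 1/216 + 5/144 + 1/144 = 5/108
P(V=0 | obs) = 1/216 / 5/108 = 1/10
P(V=1 | obs) = 5/144 / 5/108 = 3/4
P(V=2 | obs) = 1/144 / 5/108 = 3/20
argmax = 1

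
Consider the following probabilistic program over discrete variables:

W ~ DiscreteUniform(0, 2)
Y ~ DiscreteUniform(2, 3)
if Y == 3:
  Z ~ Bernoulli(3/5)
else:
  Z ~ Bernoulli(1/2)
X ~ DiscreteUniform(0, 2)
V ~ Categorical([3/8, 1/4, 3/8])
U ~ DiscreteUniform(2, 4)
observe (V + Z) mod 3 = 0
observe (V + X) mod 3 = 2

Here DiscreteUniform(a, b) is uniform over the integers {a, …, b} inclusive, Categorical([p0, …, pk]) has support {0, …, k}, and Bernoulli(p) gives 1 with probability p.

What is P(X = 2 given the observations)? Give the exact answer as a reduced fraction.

Enumerate traces; 36 have nonzero weight after conditioning:
  (W=0, Y=2, Z=0, X=2, V=0, U=2) weight 1/288
  (W=0, Y=2, Z=0, X=2, V=0, U=3) weight 1/288
  (W=0, Y=2, Z=0, X=2, V=0, U=4) weight 1/288
  (W=0, Y=2, Z=1, X=0, V=2, U=2) weight 1/288
  (W=0, Y=2, Z=1, X=0, V=2, U=3) weight 1/288
  (W=0, Y=2, Z=1, X=0, V=2, U=4) weight 1/288
  (W=0, Y=3, Z=0, X=2, V=0, U=2) weight 1/360
  (W=0, Y=3, Z=0, X=2, V=0, U=3) weight 1/360
  … 28 more
Group by X:
  weight(X=0) = 11/160
  weight(X=2) = 9/160
Total weight = 11/160 + 9/160 = 1/8
P(X=0 | obs) = 11/160 / 1/8 = 11/20
P(X=2 | obs) = 9/160 / 1/8 = 9/20

P(X = 2 | obs) = 9/20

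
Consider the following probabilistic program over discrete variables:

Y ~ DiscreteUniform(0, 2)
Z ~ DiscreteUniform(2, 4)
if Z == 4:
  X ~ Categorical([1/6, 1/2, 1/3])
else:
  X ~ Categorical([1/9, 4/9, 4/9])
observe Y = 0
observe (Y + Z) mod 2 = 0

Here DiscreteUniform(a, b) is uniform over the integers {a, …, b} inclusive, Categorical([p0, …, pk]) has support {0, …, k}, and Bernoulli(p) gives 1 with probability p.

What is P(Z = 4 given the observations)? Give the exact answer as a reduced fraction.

Enumerate traces; 6 have nonzero weight after conditioning:
  (Y=0, Z=2, X=0) weight 1/81
  (Y=0, Z=2, X=1) weight 4/81
  (Y=0, Z=2, X=2) weight 4/81
  (Y=0, Z=4, X=0) weight 1/54
  (Y=0, Z=4, X=1) weight 1/18
  (Y=0, Z=4, X=2) weight 1/27
Group by Z:
  weight(Z=2) = 1/9
  weight(Z=4) = 1/9
Total weight = 1/9 + 1/9 = 2/9
P(Z=2 | obs) = 1/9 / 2/9 = 1/2
P(Z=4 | obs) = 1/9 / 2/9 = 1/2

P(Z = 4 | obs) = 1/2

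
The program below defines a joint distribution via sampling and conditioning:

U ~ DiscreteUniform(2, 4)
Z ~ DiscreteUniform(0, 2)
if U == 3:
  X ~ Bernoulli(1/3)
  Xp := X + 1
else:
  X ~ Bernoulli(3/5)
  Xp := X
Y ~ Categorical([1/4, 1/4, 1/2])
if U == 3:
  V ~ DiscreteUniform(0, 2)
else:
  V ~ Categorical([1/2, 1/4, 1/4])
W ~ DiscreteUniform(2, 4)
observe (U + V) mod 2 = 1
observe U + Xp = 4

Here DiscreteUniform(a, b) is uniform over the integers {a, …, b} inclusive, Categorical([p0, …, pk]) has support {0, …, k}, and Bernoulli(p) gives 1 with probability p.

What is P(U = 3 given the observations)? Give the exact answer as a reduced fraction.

Enumerate traces; 81 have nonzero weight after conditioning:
  (U=3, Z=0, X=0, Y=0, V=0, W=2) weight 1/486
  (U=3, Z=0, X=0, Y=0, V=0, W=3) weight 1/486
  (U=3, Z=0, X=0, Y=0, V=0, W=4) weight 1/486
  (U=3, Z=0, X=0, Y=0, V=2, W=2) weight 1/486
  (U=3, Z=0, X=0, Y=0, V=2, W=3) weight 1/486
  (U=3, Z=0, X=0, Y=0, V=2, W=4) weight 1/486
  (U=3, Z=0, X=0, Y=1, V=0, W=2) weight 1/486
  (U=3, Z=0, X=0, Y=1, V=0, W=3) weight 1/486
  (U=4, Z=0, X=0, Y=0, V=1, W=2) weight 1/1080
  … 72 more
Group by U:
  weight(U=3) = 4/27
  weight(U=4) = 1/30
Total weight = 4/27 + 1/30 = 49/270
P(U=3 | obs) = 4/27 / 49/270 = 40/49
P(U=4 | obs) = 1/30 / 49/270 = 9/49

P(U = 3 | obs) = 40/49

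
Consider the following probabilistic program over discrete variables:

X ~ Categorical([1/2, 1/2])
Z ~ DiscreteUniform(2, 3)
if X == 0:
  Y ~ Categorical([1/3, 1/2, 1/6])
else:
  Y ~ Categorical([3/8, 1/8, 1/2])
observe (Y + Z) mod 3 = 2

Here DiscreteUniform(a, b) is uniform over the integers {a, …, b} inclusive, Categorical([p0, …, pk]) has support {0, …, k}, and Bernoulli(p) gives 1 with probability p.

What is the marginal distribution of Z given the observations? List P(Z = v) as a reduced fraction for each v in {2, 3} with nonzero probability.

Enumerate traces; 4 have nonzero weight after conditioning:
  (X=0, Z=2, Y=0) weight 1/12
  (X=0, Z=3, Y=2) weight 1/24
  (X=1, Z=2, Y=0) weight 3/32
  (X=1, Z=3, Y=2) weight 1/8
Group by Z:
  weight(Z=2) = 17/96
  weight(Z=3) = 1/6
Total weight = 17/96 + 1/6 = 11/32
P(Z=2 | obs) = 17/96 / 11/32 = 17/33
P(Z=3 | obs) = 1/6 / 11/32 = 16/33

P(Z=2) = 17/33, P(Z=3) = 16/33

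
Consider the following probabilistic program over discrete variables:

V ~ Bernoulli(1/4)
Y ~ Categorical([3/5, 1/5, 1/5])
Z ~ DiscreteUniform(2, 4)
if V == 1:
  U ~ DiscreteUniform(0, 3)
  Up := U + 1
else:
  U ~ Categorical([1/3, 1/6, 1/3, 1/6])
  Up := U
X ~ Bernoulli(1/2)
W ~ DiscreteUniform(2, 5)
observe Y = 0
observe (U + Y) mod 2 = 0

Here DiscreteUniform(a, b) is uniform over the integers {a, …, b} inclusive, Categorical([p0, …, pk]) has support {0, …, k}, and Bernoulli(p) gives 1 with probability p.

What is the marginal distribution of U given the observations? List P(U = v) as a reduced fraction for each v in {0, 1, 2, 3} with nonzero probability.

P(U=0) = 1/2, P(U=2) = 1/2

Enumerate traces; 96 have nonzero weight after conditioning:
  (V=0, Y=0, Z=2, U=0, X=0, W=2) weight 1/160
  (V=0, Y=0, Z=2, U=0, X=0, W=3) weight 1/160
  (V=0, Y=0, Z=2, U=0, X=0, W=4) weight 1/160
  (V=0, Y=0, Z=2, U=0, X=0, W=5) weight 1/160
  (V=0, Y=0, Z=2, U=0, X=1, W=2) weight 1/160
  (V=0, Y=0, Z=2, U=0, X=1, W=3) weight 1/160
  (V=0, Y=0, Z=2, U=0, X=1, W=4) weight 1/160
  (V=0, Y=0, Z=2, U=0, X=1, W=5) weight 1/160
  (V=0, Y=0, Z=2, U=2, X=0, W=2) weight 1/160
  … 87 more
Group by U:
  weight(U=0) = 3/16
  weight(U=2) = 3/16
Total weight = 3/16 + 3/16 = 3/8
P(U=0 | obs) = 3/16 / 3/8 = 1/2
P(U=2 | obs) = 3/16 / 3/8 = 1/2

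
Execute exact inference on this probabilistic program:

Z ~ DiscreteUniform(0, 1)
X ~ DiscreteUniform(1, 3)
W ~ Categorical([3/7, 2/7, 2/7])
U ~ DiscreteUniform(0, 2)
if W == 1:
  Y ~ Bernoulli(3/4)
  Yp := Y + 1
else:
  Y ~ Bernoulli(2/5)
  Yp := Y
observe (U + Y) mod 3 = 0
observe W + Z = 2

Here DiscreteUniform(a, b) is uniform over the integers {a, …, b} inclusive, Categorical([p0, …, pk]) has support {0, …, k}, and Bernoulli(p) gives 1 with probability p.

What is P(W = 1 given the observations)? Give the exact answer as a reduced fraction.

P(W = 1 | obs) = 1/2

Enumerate traces; 12 have nonzero weight after conditioning:
  (Z=0, X=1, W=2, U=0, Y=0) weight 1/105
  (Z=0, X=1, W=2, U=2, Y=1) weight 2/315
  (Z=0, X=2, W=2, U=0, Y=0) weight 1/105
  (Z=0, X=2, W=2, U=2, Y=1) weight 2/315
  (Z=0, X=3, W=2, U=0, Y=0) weight 1/105
  (Z=0, X=3, W=2, U=2, Y=1) weight 2/315
  (Z=1, X=1, W=1, U=0, Y=0) weight 1/252
  (Z=1, X=1, W=1, U=2, Y=1) weight 1/84
  … 4 more
Group by W:
  weight(W=1) = 1/21
  weight(W=2) = 1/21
Total weight = 1/21 + 1/21 = 2/21
P(W=1 | obs) = 1/21 / 2/21 = 1/2
P(W=2 | obs) = 1/21 / 2/21 = 1/2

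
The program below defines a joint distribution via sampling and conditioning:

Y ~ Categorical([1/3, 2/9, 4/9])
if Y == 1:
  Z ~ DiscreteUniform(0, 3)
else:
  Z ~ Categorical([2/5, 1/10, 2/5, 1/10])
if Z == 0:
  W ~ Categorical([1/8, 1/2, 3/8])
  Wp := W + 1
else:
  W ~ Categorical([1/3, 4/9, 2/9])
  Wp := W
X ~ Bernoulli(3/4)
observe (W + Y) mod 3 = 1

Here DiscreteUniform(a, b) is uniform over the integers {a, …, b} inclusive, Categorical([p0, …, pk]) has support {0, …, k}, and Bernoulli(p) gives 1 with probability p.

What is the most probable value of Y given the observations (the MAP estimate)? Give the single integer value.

argmax_v P(Y = v | obs) = 0

Enumerate traces; 24 have nonzero weight after conditioning:
  (Y=0, Z=0, W=1, X=0) weight 1/60
  (Y=0, Z=0, W=1, X=1) weight 1/20
  (Y=0, Z=1, W=1, X=0) weight 1/270
  (Y=0, Z=1, W=1, X=1) weight 1/90
  (Y=0, Z=2, W=1, X=0) weight 2/135
  (Y=0, Z=2, W=1, X=1) weight 2/45
  (Y=0, Z=3, W=1, X=0) weight 1/270
  (Y=0, Z=3, W=1, X=1) weight 1/90
  (Y=1, Z=0, W=0, X=0) weight 1/576
  (Y=2, Z=0, W=2, X=0) weight 1/60
  … 14 more
Group by Y:
  weight(Y=0) = 7/45
  weight(Y=1) = 1/16
  weight(Y=2) = 17/135
Total weight = 7/45 + 1/16 + 17/135 = 743/2160
P(Y=0 | obs) = 7/45 / 743/2160 = 336/743
P(Y=1 | obs) = 1/16 / 743/2160 = 135/743
P(Y=2 | obs) = 17/135 / 743/2160 = 272/743
argmax = 0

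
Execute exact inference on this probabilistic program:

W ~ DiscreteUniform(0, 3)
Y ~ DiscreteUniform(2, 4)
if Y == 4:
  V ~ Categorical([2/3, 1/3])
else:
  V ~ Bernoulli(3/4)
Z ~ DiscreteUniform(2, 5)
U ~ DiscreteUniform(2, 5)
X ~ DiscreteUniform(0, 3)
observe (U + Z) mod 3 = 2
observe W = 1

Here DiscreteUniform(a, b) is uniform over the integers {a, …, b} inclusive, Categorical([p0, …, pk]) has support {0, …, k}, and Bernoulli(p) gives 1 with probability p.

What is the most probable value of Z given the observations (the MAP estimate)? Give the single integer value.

Enumerate traces; 120 have nonzero weight after conditioning:
  (W=1, Y=2, V=0, Z=2, U=3, X=0) weight 1/3072
  (W=1, Y=2, V=0, Z=2, U=3, X=1) weight 1/3072
  (W=1, Y=2, V=0, Z=2, U=3, X=2) weight 1/3072
  (W=1, Y=2, V=0, Z=2, U=3, X=3) weight 1/3072
  (W=1, Y=2, V=0, Z=3, U=2, X=0) weight 1/3072
  (W=1, Y=2, V=0, Z=3, U=2, X=1) weight 1/3072
  (W=1, Y=2, V=0, Z=3, U=2, X=2) weight 1/3072
  (W=1, Y=2, V=0, Z=3, U=2, X=3) weight 1/3072
  (W=1, Y=2, V=0, Z=4, U=4, X=0) weight 1/3072
  (W=1, Y=2, V=0, Z=5, U=3, X=0) weight 1/3072
  … 110 more
Group by Z:
  weight(Z=2) = 1/64
  weight(Z=3) = 1/32
  weight(Z=4) = 1/64
  weight(Z=5) = 1/64
Total weight = 1/64 + 1/32 + 1/64 + 1/64 = 5/64
P(Z=2 | obs) = 1/64 / 5/64 = 1/5
P(Z=3 | obs) = 1/32 / 5/64 = 2/5
P(Z=4 | obs) = 1/64 / 5/64 = 1/5
P(Z=5 | obs) = 1/64 / 5/64 = 1/5
argmax = 3

argmax_v P(Z = v | obs) = 3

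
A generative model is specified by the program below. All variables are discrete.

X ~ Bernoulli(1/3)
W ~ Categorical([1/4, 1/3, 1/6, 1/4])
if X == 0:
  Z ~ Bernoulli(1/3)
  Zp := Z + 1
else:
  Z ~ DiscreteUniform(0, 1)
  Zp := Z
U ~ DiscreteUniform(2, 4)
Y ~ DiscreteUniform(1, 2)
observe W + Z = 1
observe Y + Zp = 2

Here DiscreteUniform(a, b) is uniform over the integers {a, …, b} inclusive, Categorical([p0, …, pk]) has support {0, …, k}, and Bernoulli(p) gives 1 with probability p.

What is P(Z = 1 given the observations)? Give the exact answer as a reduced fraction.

P(Z = 1 | obs) = 9/53

Enumerate traces; 9 have nonzero weight after conditioning:
  (X=0, W=1, Z=0, U=2, Y=1) weight 2/81
  (X=0, W=1, Z=0, U=3, Y=1) weight 2/81
  (X=0, W=1, Z=0, U=4, Y=1) weight 2/81
  (X=1, W=0, Z=1, U=2, Y=1) weight 1/144
  (X=1, W=0, Z=1, U=3, Y=1) weight 1/144
  (X=1, W=0, Z=1, U=4, Y=1) weight 1/144
  (X=1, W=1, Z=0, U=2, Y=2) weight 1/108
  (X=1, W=1, Z=0, U=3, Y=2) weight 1/108
  … 1 more
Group by Z:
  weight(Z=0) = 11/108
  weight(Z=1) = 1/48
Total weight = 11/108 + 1/48 = 53/432
P(Z=0 | obs) = 11/108 / 53/432 = 44/53
P(Z=1 | obs) = 1/48 / 53/432 = 9/53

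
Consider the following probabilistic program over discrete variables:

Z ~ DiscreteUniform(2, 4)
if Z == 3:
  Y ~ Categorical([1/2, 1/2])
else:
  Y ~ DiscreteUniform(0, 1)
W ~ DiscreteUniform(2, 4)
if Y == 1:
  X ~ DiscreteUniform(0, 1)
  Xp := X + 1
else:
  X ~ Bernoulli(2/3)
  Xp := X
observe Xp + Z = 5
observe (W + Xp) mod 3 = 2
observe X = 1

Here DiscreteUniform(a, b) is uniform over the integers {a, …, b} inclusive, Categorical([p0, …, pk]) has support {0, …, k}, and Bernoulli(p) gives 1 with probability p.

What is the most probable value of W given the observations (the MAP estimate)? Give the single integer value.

Enumerate traces; 2 have nonzero weight after conditioning:
  (Z=3, Y=1, W=3, X=1) weight 1/36
  (Z=4, Y=0, W=4, X=1) weight 1/27
Group by W:
  weight(W=3) = 1/36
  weight(W=4) = 1/27
Total weight = 1/36 + 1/27 = 7/108
P(W=3 | obs) = 1/36 / 7/108 = 3/7
P(W=4 | obs) = 1/27 / 7/108 = 4/7
argmax = 4

argmax_v P(W = v | obs) = 4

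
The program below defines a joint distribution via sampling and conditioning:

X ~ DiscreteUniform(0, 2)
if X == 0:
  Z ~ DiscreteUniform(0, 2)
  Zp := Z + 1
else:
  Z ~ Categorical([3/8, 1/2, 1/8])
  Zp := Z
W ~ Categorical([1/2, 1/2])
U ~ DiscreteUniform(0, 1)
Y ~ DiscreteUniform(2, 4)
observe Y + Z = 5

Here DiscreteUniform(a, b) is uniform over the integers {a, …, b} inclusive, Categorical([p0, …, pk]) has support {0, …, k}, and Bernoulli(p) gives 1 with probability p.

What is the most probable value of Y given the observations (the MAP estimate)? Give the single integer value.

Enumerate traces; 24 have nonzero weight after conditioning:
  (X=0, Z=1, W=0, U=0, Y=4) weight 1/108
  (X=0, Z=1, W=0, U=1, Y=4) weight 1/108
  (X=0, Z=1, W=1, U=0, Y=4) weight 1/108
  (X=0, Z=1, W=1, U=1, Y=4) weight 1/108
  (X=0, Z=2, W=0, U=0, Y=3) weight 1/108
  (X=0, Z=2, W=0, U=1, Y=3) weight 1/108
  (X=0, Z=2, W=1, U=0, Y=3) weight 1/108
  (X=0, Z=2, W=1, U=1, Y=3) weight 1/108
  … 16 more
Group by Y:
  weight(Y=3) = 7/108
  weight(Y=4) = 4/27
Total weight = 7/108 + 4/27 = 23/108
P(Y=3 | obs) = 7/108 / 23/108 = 7/23
P(Y=4 | obs) = 4/27 / 23/108 = 16/23
argmax = 4

argmax_v P(Y = v | obs) = 4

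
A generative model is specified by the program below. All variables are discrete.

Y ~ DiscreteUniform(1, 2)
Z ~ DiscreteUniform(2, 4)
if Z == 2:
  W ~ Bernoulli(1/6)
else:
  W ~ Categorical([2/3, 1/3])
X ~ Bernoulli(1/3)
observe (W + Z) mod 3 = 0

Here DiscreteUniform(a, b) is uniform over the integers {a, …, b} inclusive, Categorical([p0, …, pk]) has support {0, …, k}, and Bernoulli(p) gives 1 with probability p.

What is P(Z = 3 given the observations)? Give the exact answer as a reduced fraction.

Enumerate traces; 8 have nonzero weight after conditioning:
  (Y=1, Z=2, W=1, X=0) weight 1/54
  (Y=1, Z=2, W=1, X=1) weight 1/108
  (Y=1, Z=3, W=0, X=0) weight 2/27
  (Y=1, Z=3, W=0, X=1) weight 1/27
  (Y=2, Z=2, W=1, X=0) weight 1/54
  (Y=2, Z=2, W=1, X=1) weight 1/108
  (Y=2, Z=3, W=0, X=0) weight 2/27
  (Y=2, Z=3, W=0, X=1) weight 1/27
Group by Z:
  weight(Z=2) = 1/18
  weight(Z=3) = 2/9
Total weight = 1/18 + 2/9 = 5/18
P(Z=2 | obs) = 1/18 / 5/18 = 1/5
P(Z=3 | obs) = 2/9 / 5/18 = 4/5

P(Z = 3 | obs) = 4/5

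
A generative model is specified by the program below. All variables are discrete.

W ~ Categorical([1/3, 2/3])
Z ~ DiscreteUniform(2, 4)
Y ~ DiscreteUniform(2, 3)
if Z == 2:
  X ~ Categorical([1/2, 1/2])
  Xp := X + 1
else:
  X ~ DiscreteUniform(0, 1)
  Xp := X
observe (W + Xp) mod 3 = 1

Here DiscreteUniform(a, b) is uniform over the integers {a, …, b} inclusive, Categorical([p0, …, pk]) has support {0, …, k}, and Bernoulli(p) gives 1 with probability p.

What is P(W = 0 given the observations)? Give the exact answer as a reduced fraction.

Enumerate traces; 10 have nonzero weight after conditioning:
  (W=0, Z=2, Y=2, X=0) weight 1/36
  (W=0, Z=2, Y=3, X=0) weight 1/36
  (W=0, Z=3, Y=2, X=1) weight 1/36
  (W=0, Z=3, Y=3, X=1) weight 1/36
  (W=0, Z=4, Y=2, X=1) weight 1/36
  (W=0, Z=4, Y=3, X=1) weight 1/36
  (W=1, Z=3, Y=2, X=0) weight 1/18
  (W=1, Z=3, Y=3, X=0) weight 1/18
  … 2 more
Group by W:
  weight(W=0) = 1/6
  weight(W=1) = 2/9
Total weight = 1/6 + 2/9 = 7/18
P(W=0 | obs) = 1/6 / 7/18 = 3/7
P(W=1 | obs) = 2/9 / 7/18 = 4/7

P(W = 0 | obs) = 3/7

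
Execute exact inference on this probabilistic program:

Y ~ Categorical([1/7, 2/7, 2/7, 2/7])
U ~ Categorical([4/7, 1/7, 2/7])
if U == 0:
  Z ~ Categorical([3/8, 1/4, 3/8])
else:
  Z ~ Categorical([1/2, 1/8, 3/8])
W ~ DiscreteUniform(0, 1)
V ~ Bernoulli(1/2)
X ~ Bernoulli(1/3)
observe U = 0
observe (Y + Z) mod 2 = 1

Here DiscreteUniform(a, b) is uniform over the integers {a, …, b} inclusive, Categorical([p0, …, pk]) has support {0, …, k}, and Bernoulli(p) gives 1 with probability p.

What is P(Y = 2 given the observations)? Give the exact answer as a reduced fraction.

P(Y = 2 | obs) = 2/15

Enumerate traces; 48 have nonzero weight after conditioning:
  (Y=0, U=0, Z=1, W=0, V=0, X=0) weight 1/294
  (Y=0, U=0, Z=1, W=0, V=0, X=1) weight 1/588
  (Y=0, U=0, Z=1, W=0, V=1, X=0) weight 1/294
  (Y=0, U=0, Z=1, W=0, V=1, X=1) weight 1/588
  (Y=0, U=0, Z=1, W=1, V=0, X=0) weight 1/294
  (Y=0, U=0, Z=1, W=1, V=0, X=1) weight 1/588
  (Y=0, U=0, Z=1, W=1, V=1, X=0) weight 1/294
  (Y=0, U=0, Z=1, W=1, V=1, X=1) weight 1/588
  (Y=1, U=0, Z=0, W=0, V=0, X=0) weight 1/98
  (Y=2, U=0, Z=1, W=0, V=0, X=0) weight 1/147
  … 38 more
Group by Y:
  weight(Y=0) = 1/49
  weight(Y=1) = 6/49
  weight(Y=2) = 2/49
  weight(Y=3) = 6/49
Total weight = 1/49 + 6/49 + 2/49 + 6/49 = 15/49
P(Y=0 | obs) = 1/49 / 15/49 = 1/15
P(Y=1 | obs) = 6/49 / 15/49 = 2/5
P(Y=2 | obs) = 2/49 / 15/49 = 2/15
P(Y=3 | obs) = 6/49 / 15/49 = 2/5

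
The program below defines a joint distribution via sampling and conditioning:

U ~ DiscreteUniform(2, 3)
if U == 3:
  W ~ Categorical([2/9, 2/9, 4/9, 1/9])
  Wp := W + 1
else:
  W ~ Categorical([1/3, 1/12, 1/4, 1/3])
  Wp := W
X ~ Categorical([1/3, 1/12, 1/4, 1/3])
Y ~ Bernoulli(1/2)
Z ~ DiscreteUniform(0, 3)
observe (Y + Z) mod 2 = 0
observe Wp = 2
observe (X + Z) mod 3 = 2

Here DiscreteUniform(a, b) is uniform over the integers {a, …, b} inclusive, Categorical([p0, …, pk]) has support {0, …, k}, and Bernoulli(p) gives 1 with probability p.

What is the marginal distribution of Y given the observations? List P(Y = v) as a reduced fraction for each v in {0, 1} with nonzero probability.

Enumerate traces; 10 have nonzero weight after conditioning:
  (U=2, W=2, X=0, Y=0, Z=2) weight 1/192
  (U=2, W=2, X=1, Y=1, Z=1) weight 1/768
  (U=2, W=2, X=2, Y=0, Z=0) weight 1/256
  (U=2, W=2, X=2, Y=1, Z=3) weight 1/256
  (U=2, W=2, X=3, Y=0, Z=2) weight 1/192
  (U=3, W=1, X=0, Y=0, Z=2) weight 1/216
  (U=3, W=1, X=1, Y=1, Z=1) weight 1/864
  (U=3, W=1, X=2, Y=0, Z=0) weight 1/288
  … 2 more
Group by Y:
  weight(Y=0) = 187/6912
  weight(Y=1) = 17/1728
Total weight = 187/6912 + 17/1728 = 85/2304
P(Y=0 | obs) = 187/6912 / 85/2304 = 11/15
P(Y=1 | obs) = 17/1728 / 85/2304 = 4/15

P(Y=0) = 11/15, P(Y=1) = 4/15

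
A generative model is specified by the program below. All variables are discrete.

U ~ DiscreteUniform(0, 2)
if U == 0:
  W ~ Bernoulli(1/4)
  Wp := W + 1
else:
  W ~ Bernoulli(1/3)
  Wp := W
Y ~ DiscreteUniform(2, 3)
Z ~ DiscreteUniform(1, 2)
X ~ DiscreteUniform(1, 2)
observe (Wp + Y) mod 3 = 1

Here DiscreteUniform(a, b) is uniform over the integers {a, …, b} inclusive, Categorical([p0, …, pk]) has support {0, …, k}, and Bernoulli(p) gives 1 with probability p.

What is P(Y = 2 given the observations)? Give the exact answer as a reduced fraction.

Enumerate traces; 16 have nonzero weight after conditioning:
  (U=0, W=0, Y=3, Z=1, X=1) weight 1/32
  (U=0, W=0, Y=3, Z=1, X=2) weight 1/32
  (U=0, W=0, Y=3, Z=2, X=1) weight 1/32
  (U=0, W=0, Y=3, Z=2, X=2) weight 1/32
  (U=0, W=1, Y=2, Z=1, X=1) weight 1/96
  (U=0, W=1, Y=2, Z=1, X=2) weight 1/96
  (U=0, W=1, Y=2, Z=2, X=1) weight 1/96
  (U=0, W=1, Y=2, Z=2, X=2) weight 1/96
  … 8 more
Group by Y:
  weight(Y=2) = 1/24
  weight(Y=3) = 17/72
Total weight = 1/24 + 17/72 = 5/18
P(Y=2 | obs) = 1/24 / 5/18 = 3/20
P(Y=3 | obs) = 17/72 / 5/18 = 17/20

P(Y = 2 | obs) = 3/20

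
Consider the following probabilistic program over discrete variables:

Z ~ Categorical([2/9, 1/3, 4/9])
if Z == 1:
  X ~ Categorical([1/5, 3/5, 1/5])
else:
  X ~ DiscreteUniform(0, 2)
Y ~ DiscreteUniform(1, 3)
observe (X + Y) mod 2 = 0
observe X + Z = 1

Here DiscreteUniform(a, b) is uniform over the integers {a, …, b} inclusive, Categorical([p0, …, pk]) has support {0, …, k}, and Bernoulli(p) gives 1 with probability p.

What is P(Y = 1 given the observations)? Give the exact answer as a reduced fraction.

P(Y = 1 | obs) = 10/29

Enumerate traces; 3 have nonzero weight after conditioning:
  (Z=0, X=1, Y=1) weight 2/81
  (Z=0, X=1, Y=3) weight 2/81
  (Z=1, X=0, Y=2) weight 1/45
Group by Y:
  weight(Y=1) = 2/81
  weight(Y=2) = 1/45
  weight(Y=3) = 2/81
Total weight = 2/81 + 1/45 + 2/81 = 29/405
P(Y=1 | obs) = 2/81 / 29/405 = 10/29
P(Y=2 | obs) = 1/45 / 29/405 = 9/29
P(Y=3 | obs) = 2/81 / 29/405 = 10/29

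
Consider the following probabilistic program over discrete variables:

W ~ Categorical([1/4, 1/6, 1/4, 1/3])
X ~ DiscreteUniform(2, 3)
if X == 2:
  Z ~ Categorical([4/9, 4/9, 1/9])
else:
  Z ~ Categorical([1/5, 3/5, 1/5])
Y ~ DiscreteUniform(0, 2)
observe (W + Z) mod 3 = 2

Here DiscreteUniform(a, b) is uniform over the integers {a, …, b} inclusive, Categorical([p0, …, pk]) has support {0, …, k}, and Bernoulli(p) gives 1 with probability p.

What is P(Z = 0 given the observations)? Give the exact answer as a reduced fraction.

P(Z = 0 | obs) = 29/93

Enumerate traces; 24 have nonzero weight after conditioning:
  (W=0, X=2, Z=2, Y=0) weight 1/216
  (W=0, X=2, Z=2, Y=1) weight 1/216
  (W=0, X=2, Z=2, Y=2) weight 1/216
  (W=0, X=3, Z=2, Y=0) weight 1/120
  (W=0, X=3, Z=2, Y=1) weight 1/120
  (W=0, X=3, Z=2, Y=2) weight 1/120
  (W=1, X=2, Z=1, Y=0) weight 1/81
  (W=1, X=2, Z=1, Y=1) weight 1/81
  (W=2, X=2, Z=0, Y=0) weight 1/54
  … 15 more
Group by Z:
  weight(Z=0) = 29/360
  weight(Z=1) = 47/540
  weight(Z=2) = 49/540
Total weight = 29/360 + 47/540 + 49/540 = 31/120
P(Z=0 | obs) = 29/360 / 31/120 = 29/93
P(Z=1 | obs) = 47/540 / 31/120 = 94/279
P(Z=2 | obs) = 49/540 / 31/120 = 98/279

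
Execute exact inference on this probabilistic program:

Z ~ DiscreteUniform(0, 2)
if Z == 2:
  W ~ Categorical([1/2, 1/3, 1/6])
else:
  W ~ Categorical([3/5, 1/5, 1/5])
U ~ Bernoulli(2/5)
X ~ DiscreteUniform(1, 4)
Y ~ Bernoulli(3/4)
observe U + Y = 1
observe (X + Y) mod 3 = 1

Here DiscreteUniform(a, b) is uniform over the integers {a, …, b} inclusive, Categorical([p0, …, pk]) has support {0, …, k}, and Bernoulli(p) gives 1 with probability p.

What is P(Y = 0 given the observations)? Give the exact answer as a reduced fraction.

Enumerate traces; 27 have nonzero weight after conditioning:
  (Z=0, W=0, U=0, X=3, Y=1) weight 9/400
  (Z=0, W=0, U=1, X=1, Y=0) weight 1/200
  (Z=0, W=0, U=1, X=4, Y=0) weight 1/200
  (Z=0, W=1, U=0, X=3, Y=1) weight 3/400
  (Z=0, W=1, U=1, X=1, Y=0) weight 1/600
  (Z=0, W=1, U=1, X=4, Y=0) weight 1/600
  (Z=0, W=2, U=0, X=3, Y=1) weight 3/400
  (Z=0, W=2, U=1, X=1, Y=0) weight 1/600
  … 19 more
Group by Y:
  weight(Y=0) = 1/20
  weight(Y=1) = 9/80
Total weight = 1/20 + 9/80 = 13/80
P(Y=0 | obs) = 1/20 / 13/80 = 4/13
P(Y=1 | obs) = 9/80 / 13/80 = 9/13

P(Y = 0 | obs) = 4/13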